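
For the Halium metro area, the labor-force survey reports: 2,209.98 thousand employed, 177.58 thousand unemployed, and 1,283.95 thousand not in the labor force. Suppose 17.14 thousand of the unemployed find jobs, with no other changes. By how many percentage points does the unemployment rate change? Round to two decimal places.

The unemployment rate changes by −0.72 percentage points.

Initially, labor force = 2,209.98 + 177.58 = 2,387.56 thousand, so u = 177.58/2,387.56 = 7.44%.
After the change, unemployed falls and employed rises by 17.14; labor force unchanged → E = 2,227.12, U = 160.44, labor force = 2,387.56 thousand.
New unemployment rate = 160.44 / 2,387.56 = 6.72%.
Change = 6.72% − 7.44% = −0.72 percentage points.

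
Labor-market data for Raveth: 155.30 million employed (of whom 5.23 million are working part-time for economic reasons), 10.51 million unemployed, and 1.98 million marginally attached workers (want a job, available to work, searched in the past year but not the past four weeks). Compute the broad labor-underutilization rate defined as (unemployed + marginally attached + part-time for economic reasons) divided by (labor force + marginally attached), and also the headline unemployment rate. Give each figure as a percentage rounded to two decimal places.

Labor force = 155.30 + 10.51 = 165.81 million.
Numerator = 10.51 + 1.98 + 5.23 = 17.72 million.
Denominator = 165.81 + 1.98 = 167.79 million.
Broad rate = 17.72 / 167.79 = 10.56%.
Headline unemployment rate = 10.51 / 165.81 = 6.34%.

Broad underutilization rate ≈ 10.56%; headline unemployment rate ≈ 6.34%.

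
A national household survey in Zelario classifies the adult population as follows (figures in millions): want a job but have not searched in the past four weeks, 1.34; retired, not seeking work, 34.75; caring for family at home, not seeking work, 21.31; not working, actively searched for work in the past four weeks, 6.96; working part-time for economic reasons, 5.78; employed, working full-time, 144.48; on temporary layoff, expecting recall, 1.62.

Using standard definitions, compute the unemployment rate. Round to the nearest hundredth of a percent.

Employed = 5.78 + 144.48 = 150.26 million (anyone who worked, including part-time for economic reasons, counts as employed).
Unemployed = 6.96 + 1.62 = 8.58 million (jobless and actively searching, or on temporary layoff).
Labor force = 150.26 + 8.58 = 158.84 million.
Unemployment rate = 8.58 / 158.84 = 5.40%.

Unemployment rate ≈ 5.40%.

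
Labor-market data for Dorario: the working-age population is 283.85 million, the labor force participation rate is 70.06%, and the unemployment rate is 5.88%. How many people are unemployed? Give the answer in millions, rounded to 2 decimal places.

About 11.69 million are unemployed.

Labor force = 0.7006 × 283.85 = 198.87 million.
Unemployed = 0.0588 × 198.87 ≈ 11.69 million.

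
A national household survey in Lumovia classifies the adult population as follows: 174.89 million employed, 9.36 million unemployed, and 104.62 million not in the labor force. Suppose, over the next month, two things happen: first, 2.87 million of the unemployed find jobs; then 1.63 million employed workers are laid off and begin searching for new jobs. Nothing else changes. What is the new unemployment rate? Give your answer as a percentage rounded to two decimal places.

Initially, labor force = 174.89 + 9.36 = 184.25 million, so u = 9.36/184.25 = 5.08%.
After the first change, unemployed falls and employed rises by 2.87; labor force unchanged → E = 177.76, U = 6.49, labor force = 184.25 million.
After the second change, employed falls and unemployed rises by 1.63; labor force unchanged → E = 176.13, U = 8.12, labor force = 184.25 million.
New unemployment rate = 8.12 / 184.25 = 4.41%.

New unemployment rate ≈ 4.41%.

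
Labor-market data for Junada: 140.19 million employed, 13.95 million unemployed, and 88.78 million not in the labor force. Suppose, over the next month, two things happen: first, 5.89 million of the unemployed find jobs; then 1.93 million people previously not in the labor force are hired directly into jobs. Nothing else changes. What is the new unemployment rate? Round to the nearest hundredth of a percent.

Initially, labor force = 140.19 + 13.95 = 154.14 million, so u = 13.95/154.14 = 9.05%.
After the first change, unemployed falls and employed rises by 5.89; labor force unchanged → E = 146.08, U = 8.06, labor force = 154.14 million.
After the second change, employed and labor force both rise by 1.93; unemployed unchanged → E = 148.01, U = 8.06, labor force = 156.07 million.
New unemployment rate = 8.06 / 156.07 = 5.16%.

New unemployment rate ≈ 5.16%.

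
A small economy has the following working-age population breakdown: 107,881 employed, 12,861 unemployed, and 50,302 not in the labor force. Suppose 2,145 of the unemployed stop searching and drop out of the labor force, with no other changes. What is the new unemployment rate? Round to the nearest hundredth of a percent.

New unemployment rate ≈ 9.04%.

Initially, labor force = 107,881 + 12,861 = 120,742, so u = 12,861/120,742 = 10.65%.
After the change, unemployed and labor force both fall by 2,145 → E = 107,881, U = 10,716, labor force = 118,597.
New unemployment rate = 10,716 / 118,597 = 9.04%.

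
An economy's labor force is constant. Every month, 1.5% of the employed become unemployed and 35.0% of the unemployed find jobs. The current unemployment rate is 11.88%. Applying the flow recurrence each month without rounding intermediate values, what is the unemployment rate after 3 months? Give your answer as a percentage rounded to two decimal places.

Unemployment rate after three months ≈ 6.10%.

With a fixed labor force, u_{t+1} = u_t + s·(1−u_t) − f·u_t = u_t·(1−s−f) + s.
Here 1−s−f = 0.635 and s = 0.015.
u_1 = 0.118800 × 0.635 + 0.015 = 0.090438.
u_2 = 0.090438 × 0.635 + 0.015 = 0.072428.
u_3 = 0.072428 × 0.635 + 0.015 = 0.060992.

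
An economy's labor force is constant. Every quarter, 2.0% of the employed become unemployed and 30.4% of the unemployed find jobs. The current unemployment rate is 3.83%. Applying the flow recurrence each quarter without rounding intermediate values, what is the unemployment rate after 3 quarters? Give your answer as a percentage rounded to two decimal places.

With a fixed labor force, u_{t+1} = u_t + s·(1−u_t) − f·u_t = u_t·(1−s−f) + s.
Here 1−s−f = 0.676 and s = 0.020.
u_1 = 0.038300 × 0.676 + 0.020 = 0.045891.
u_2 = 0.045891 × 0.676 + 0.020 = 0.051022.
u_3 = 0.051022 × 0.676 + 0.020 = 0.054491.

Unemployment rate after three quarters ≈ 5.45%.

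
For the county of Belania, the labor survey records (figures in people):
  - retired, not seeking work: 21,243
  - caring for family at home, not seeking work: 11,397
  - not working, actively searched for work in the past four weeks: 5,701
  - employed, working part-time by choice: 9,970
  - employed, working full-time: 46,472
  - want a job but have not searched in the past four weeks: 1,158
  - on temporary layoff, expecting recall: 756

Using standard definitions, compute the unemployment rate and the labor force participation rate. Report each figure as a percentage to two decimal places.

Employed = 9,970 + 46,472 = 56,442.
Unemployed = 5,701 + 756 = 6,457 (jobless and actively searching, or on temporary layoff).
Labor force = 56,442 + 6,457 = 62,899.
Not in labor force = 21,243 + 11,397 + 1,158 = 33,798 (those not working and not actively searching are outside the labor force — including those who want a job but have given up searching).
Civilian working-age population = 62,899 + 33,798 = 96,697.
Unemployment rate = 6,457 / 62,899 = 10.27%.
Labor force participation rate = 62,899 / 96,697 = 65.05%.

Unemployment rate ≈ 10.27%; labor force participation rate ≈ 65.05%.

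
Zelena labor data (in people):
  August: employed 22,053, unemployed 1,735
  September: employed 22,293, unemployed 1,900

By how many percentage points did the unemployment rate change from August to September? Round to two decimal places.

The unemployment rate changed by +0.56 percentage points.

August: labor force = 22,053 + 1,735 = 23,788; u = 1,735/23,788 = 7.29%.
September: labor force = 22,293 + 1,900 = 24,193; u = 1,900/24,193 = 7.85%.
Change = 7.85% − 7.29% = +0.56 pp.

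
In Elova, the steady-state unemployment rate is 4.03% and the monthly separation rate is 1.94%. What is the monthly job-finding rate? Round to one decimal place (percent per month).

Job-finding rate ≈ 46.2% per month.

From u* = s/(s+f): f = s·(1−u)/u.
f = 1.94 × (1 − 0.0403) / 0.0403 = 1.8618 / 0.0403 ≈ 46.2% per month.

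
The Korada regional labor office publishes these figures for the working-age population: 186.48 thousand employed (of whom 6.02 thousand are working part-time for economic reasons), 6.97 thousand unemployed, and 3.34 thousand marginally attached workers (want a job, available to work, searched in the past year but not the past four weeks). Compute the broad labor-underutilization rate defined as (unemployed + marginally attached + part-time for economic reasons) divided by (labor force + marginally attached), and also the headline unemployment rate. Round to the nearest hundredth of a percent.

Labor force = 186.48 + 6.97 = 193.45 thousand.
Numerator = 6.97 + 3.34 + 6.02 = 16.33 thousand.
Denominator = 193.45 + 3.34 = 196.79 thousand.
Broad rate = 16.33 / 196.79 = 8.30%.
Headline unemployment rate = 6.97 / 193.45 = 3.60%.

Broad underutilization rate ≈ 8.30%; headline unemployment rate ≈ 3.60%.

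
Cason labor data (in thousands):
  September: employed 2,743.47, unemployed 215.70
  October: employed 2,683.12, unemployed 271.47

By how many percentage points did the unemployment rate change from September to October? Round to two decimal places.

The unemployment rate changed by +1.90 percentage points.

September: labor force = 2,743.47 + 215.70 = 2,959.17; u = 215.70/2,959.17 = 7.29%.
October: labor force = 2,683.12 + 271.47 = 2,954.59; u = 271.47/2,954.59 = 9.19%.
Change = 9.19% − 7.29% = +1.90 pp.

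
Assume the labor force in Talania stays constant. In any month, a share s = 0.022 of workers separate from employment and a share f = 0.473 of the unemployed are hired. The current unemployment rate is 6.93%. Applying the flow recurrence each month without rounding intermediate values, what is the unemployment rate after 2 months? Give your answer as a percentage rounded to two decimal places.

With a fixed labor force, u_{t+1} = u_t + s·(1−u_t) − f·u_t = u_t·(1−s−f) + s.
Here 1−s−f = 0.505 and s = 0.022.
u_1 = 0.069300 × 0.505 + 0.022 = 0.056996.
u_2 = 0.056996 × 0.505 + 0.022 = 0.050783.

Unemployment rate after two months ≈ 5.08%.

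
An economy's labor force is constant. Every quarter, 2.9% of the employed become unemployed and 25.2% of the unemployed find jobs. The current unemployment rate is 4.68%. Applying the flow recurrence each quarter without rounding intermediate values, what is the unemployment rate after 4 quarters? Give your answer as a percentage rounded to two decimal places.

With a fixed labor force, u_{t+1} = u_t + s·(1−u_t) − f·u_t = u_t·(1−s−f) + s.
Here 1−s−f = 0.719 and s = 0.029.
u_1 = 0.046800 × 0.719 + 0.029 = 0.062649.
u_2 = 0.062649 × 0.719 + 0.029 = 0.074045.
u_3 = 0.074045 × 0.719 + 0.029 = 0.082238.
u_4 = 0.082238 × 0.719 + 0.029 = 0.088129.

Unemployment rate after four quarters ≈ 8.81%.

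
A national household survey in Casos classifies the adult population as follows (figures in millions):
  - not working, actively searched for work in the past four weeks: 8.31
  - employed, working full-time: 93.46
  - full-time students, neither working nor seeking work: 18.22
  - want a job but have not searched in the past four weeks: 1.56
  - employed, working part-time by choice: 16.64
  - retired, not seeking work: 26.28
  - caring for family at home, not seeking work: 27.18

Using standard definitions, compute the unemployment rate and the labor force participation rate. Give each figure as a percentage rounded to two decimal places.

Unemployment rate ≈ 7.02%; labor force participation rate ≈ 61.78%.

Employed = 93.46 + 16.64 = 110.10 million.
Unemployed = 8.31 million.
Labor force = 110.10 + 8.31 = 118.41 million.
Not in labor force = 18.22 + 1.56 + 26.28 + 27.18 = 73.24 million (those not working and not actively searching are outside the labor force — including those who want a job but have given up searching).
Civilian working-age population = 118.41 + 73.24 = 191.65 million.
Unemployment rate = 8.31 / 118.41 = 7.02%.
Labor force participation rate = 118.41 / 191.65 = 61.78%.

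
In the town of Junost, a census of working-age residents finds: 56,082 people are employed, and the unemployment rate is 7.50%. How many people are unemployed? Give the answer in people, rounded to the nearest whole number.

About 4,547 are unemployed.

Let U be the number unemployed. The labor force is E + U, and U/(E+U) = 0.0750.
So U = 0.0750 × 56,082 / (1 − 0.0750) = 4206.15 / 0.9250 ≈ 4,547.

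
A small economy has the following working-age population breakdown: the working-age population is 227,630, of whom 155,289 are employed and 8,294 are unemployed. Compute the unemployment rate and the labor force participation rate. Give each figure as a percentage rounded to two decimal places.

Labor force = employed + unemployed = 155,289 + 8,294 = 163,583.
Unemployment rate = 8,294 / 163,583 = 5.07%.
Labor force participation rate = 163,583 / 227,630 = 71.86%.

Unemployment rate ≈ 5.07%; labor force participation rate ≈ 71.86%.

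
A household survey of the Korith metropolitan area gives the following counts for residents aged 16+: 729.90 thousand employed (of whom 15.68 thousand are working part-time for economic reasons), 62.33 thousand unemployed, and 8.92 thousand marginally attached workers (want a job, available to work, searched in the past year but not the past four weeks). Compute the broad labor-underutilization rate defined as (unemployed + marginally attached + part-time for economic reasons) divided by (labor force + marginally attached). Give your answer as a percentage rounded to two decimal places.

Broad underutilization rate ≈ 10.85%.

Labor force = 729.90 + 62.33 = 792.23 thousand.
Numerator = 62.33 + 8.92 + 15.68 = 86.93 thousand.
Denominator = 792.23 + 8.92 = 801.15 thousand.
Broad rate = 86.93 / 801.15 = 10.85%.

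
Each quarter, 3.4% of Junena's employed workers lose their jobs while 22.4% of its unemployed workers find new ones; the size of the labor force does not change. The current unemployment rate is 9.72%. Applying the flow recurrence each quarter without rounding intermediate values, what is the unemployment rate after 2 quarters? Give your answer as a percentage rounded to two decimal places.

With a fixed labor force, u_{t+1} = u_t + s·(1−u_t) − f·u_t = u_t·(1−s−f) + s.
Here 1−s−f = 0.742 and s = 0.034.
u_1 = 0.097200 × 0.742 + 0.034 = 0.106122.
u_2 = 0.106122 × 0.742 + 0.034 = 0.112743.

Unemployment rate after two quarters ≈ 11.27%.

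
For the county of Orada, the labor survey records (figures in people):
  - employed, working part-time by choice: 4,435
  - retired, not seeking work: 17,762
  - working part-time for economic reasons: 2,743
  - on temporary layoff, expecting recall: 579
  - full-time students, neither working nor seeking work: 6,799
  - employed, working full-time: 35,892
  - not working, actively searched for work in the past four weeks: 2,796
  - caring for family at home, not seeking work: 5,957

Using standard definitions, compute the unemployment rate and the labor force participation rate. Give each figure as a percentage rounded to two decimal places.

Unemployment rate ≈ 7.27%; labor force participation rate ≈ 60.35%.

Employed = 4,435 + 2,743 + 35,892 = 43,070 (anyone who worked, including part-time for economic reasons, counts as employed).
Unemployed = 579 + 2,796 = 3,375 (jobless and actively searching, or on temporary layoff).
Labor force = 43,070 + 3,375 = 46,445.
Not in labor force = 17,762 + 6,799 + 5,957 = 30,518 (those not working and not actively searching are outside the labor force).
Civilian working-age population = 46,445 + 30,518 = 76,963.
Unemployment rate = 3,375 / 46,445 = 7.27%.
Labor force participation rate = 46,445 / 76,963 = 60.35%.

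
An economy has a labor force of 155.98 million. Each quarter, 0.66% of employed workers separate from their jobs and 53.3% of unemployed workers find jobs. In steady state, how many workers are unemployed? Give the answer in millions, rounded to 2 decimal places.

Steady-state unemployment rate u* = s/(s+f) = 0.66/(0.66+53.3) = 0.012231.
Unemployed = u* × labor force = 0.012231 × 155.98 ≈ 1.91 million.

About 1.91 million are unemployed in steady state.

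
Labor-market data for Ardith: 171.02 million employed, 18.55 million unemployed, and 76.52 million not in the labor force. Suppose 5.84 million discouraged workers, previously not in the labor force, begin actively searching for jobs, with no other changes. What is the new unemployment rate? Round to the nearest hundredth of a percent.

New unemployment rate ≈ 12.48%.

Initially, labor force = 171.02 + 18.55 = 189.57 million, so u = 18.55/189.57 = 9.79%.
After the change, unemployed and labor force both rise by 5.84 → E = 171.02, U = 24.39, labor force = 195.41 million.
New unemployment rate = 24.39 / 195.41 = 12.48%.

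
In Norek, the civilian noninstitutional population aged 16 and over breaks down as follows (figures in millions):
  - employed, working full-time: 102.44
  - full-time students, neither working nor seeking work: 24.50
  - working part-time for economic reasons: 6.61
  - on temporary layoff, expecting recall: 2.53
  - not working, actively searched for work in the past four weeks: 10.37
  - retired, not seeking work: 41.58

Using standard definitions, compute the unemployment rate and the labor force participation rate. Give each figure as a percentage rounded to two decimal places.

Unemployment rate ≈ 10.58%; labor force participation rate ≈ 64.86%.

Employed = 102.44 + 6.61 = 109.05 million (anyone who worked, including part-time for economic reasons, counts as employed).
Unemployed = 2.53 + 10.37 = 12.90 million (jobless and actively searching, or on temporary layoff).
Labor force = 109.05 + 12.90 = 121.95 million.
Not in labor force = 24.50 + 41.58 = 66.08 million (those not working and not actively searching are outside the labor force).
Civilian working-age population = 121.95 + 66.08 = 188.03 million.
Unemployment rate = 12.90 / 121.95 = 10.58%.
Labor force participation rate = 121.95 / 188.03 = 64.86%.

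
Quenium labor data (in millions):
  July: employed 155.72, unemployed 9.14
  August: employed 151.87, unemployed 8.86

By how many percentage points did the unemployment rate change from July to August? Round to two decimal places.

The unemployment rate changed by −0.03 percentage points.

July: labor force = 155.72 + 9.14 = 164.86; u = 9.14/164.86 = 5.54%.
August: labor force = 151.87 + 8.86 = 160.73; u = 8.86/160.73 = 5.51%.
Change = 5.51% − 5.54% = −0.03 pp.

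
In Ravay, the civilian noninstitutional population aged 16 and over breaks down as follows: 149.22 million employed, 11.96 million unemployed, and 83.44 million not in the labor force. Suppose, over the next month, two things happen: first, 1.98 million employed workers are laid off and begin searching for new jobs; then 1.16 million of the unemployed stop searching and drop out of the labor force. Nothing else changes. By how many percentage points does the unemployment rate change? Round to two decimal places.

The unemployment rate changes by +0.57 percentage points.

Initially, labor force = 149.22 + 11.96 = 161.18 million, so u = 11.96/161.18 = 7.42%.
After the first change, employed falls and unemployed rises by 1.98; labor force unchanged → E = 147.24, U = 13.94, labor force = 161.18 million.
After the second change, unemployed and labor force both fall by 1.16 → E = 147.24, U = 12.78, labor force = 160.02 million.
New unemployment rate = 12.78 / 160.02 = 7.99%.
Change = 7.99% − 7.42% = +0.57 percentage points.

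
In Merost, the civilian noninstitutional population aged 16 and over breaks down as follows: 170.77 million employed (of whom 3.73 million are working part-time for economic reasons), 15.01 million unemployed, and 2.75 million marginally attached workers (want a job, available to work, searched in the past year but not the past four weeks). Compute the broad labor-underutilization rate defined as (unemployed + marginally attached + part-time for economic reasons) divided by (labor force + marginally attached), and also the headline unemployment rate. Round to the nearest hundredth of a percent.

Broad underutilization rate ≈ 11.40%; headline unemployment rate ≈ 8.08%.

Labor force = 170.77 + 15.01 = 185.78 million.
Numerator = 15.01 + 2.75 + 3.73 = 21.49 million.
Denominator = 185.78 + 2.75 = 188.53 million.
Broad rate = 21.49 / 188.53 = 11.40%.
Headline unemployment rate = 15.01 / 185.78 = 8.08%.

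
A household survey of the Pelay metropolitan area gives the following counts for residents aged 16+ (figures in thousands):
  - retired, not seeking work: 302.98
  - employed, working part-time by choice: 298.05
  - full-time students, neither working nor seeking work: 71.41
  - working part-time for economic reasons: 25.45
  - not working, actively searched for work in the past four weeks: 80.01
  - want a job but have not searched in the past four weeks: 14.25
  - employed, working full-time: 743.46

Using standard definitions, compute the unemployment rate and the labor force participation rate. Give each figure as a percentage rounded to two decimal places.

Employed = 298.05 + 25.45 + 743.46 = 1,066.96 thousand (anyone who worked, including part-time for economic reasons, counts as employed).
Unemployed = 80.01 thousand.
Labor force = 1,066.96 + 80.01 = 1,146.97 thousand.
Not in labor force = 302.98 + 71.41 + 14.25 = 388.64 thousand (those not working and not actively searching are outside the labor force — including those who want a job but have given up searching).
Civilian working-age population = 1,146.97 + 388.64 = 1,535.61 thousand.
Unemployment rate = 80.01 / 1,146.97 = 6.98%.
Labor force participation rate = 1,146.97 / 1,535.61 = 74.69%.

Unemployment rate ≈ 6.98%; labor force participation rate ≈ 74.69%.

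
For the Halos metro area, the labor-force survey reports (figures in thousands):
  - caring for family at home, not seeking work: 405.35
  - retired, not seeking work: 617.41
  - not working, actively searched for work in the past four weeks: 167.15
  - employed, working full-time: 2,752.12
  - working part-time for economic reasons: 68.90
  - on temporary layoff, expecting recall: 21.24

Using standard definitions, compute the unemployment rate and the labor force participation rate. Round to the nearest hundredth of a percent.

Unemployment rate ≈ 6.26%; labor force participation rate ≈ 74.63%.

Employed = 2,752.12 + 68.90 = 2,821.02 thousand (anyone who worked, including part-time for economic reasons, counts as employed).
Unemployed = 167.15 + 21.24 = 188.39 thousand (jobless and actively searching, or on temporary layoff).
Labor force = 2,821.02 + 188.39 = 3,009.41 thousand.
Not in labor force = 405.35 + 617.41 = 1,022.76 thousand (those not working and not actively searching are outside the labor force).
Civilian working-age population = 3,009.41 + 1,022.76 = 4,032.17 thousand.
Unemployment rate = 188.39 / 3,009.41 = 6.26%.
Labor force participation rate = 3,009.41 / 4,032.17 = 74.63%.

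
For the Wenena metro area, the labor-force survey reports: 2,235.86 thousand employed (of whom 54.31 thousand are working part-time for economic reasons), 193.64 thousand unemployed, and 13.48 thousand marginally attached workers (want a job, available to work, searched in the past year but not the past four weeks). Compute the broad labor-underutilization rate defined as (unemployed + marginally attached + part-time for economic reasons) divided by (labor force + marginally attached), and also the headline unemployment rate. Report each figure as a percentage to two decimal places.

Broad underutilization rate ≈ 10.70%; headline unemployment rate ≈ 7.97%.

Labor force = 2,235.86 + 193.64 = 2,429.50 thousand.
Numerator = 193.64 + 13.48 + 54.31 = 261.43 thousand.
Denominator = 2,429.50 + 13.48 = 2,442.98 thousand.
Broad rate = 261.43 / 2,442.98 = 10.70%.
Headline unemployment rate = 193.64 / 2,429.50 = 7.97%.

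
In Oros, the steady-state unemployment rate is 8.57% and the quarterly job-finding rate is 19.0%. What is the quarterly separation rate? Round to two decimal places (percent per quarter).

From u* = s/(s+f): s = u·f/(1−u).
s = 0.0857 × 19.0 / (1 − 0.0857) = 1.6283 / 0.9143 ≈ 1.78% per quarter.

Separation rate ≈ 1.78% per quarter.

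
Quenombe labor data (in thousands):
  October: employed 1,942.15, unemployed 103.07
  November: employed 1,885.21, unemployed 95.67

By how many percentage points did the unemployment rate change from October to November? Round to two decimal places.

October: labor force = 1,942.15 + 103.07 = 2,045.22; u = 103.07/2,045.22 = 5.04%.
November: labor force = 1,885.21 + 95.67 = 1,980.88; u = 95.67/1,980.88 = 4.83%.
Change = 4.83% − 5.04% = −0.21 pp.

The unemployment rate changed by −0.21 percentage points.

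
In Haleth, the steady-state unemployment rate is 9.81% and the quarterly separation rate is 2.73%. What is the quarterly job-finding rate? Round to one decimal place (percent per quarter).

From u* = s/(s+f): f = s·(1−u)/u.
f = 2.73 × (1 − 0.0981) / 0.0981 = 2.4622 / 0.0981 ≈ 25.1% per quarter.

Job-finding rate ≈ 25.1% per quarter.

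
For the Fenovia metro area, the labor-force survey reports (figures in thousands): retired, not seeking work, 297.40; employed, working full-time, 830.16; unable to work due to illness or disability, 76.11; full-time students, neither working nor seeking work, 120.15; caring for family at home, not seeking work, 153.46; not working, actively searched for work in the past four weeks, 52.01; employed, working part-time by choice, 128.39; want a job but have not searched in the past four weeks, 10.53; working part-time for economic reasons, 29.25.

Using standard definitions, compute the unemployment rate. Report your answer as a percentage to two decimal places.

Unemployment rate ≈ 5.00%.

Employed = 830.16 + 128.39 + 29.25 = 987.80 thousand (anyone who worked, including part-time for economic reasons, counts as employed).
Unemployed = 52.01 thousand.
Labor force = 987.80 + 52.01 = 1,039.81 thousand.
Unemployment rate = 52.01 / 1,039.81 = 5.00%.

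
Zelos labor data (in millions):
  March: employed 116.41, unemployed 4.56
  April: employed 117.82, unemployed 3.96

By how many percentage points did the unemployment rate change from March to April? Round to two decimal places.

March: labor force = 116.41 + 4.56 = 120.97; u = 4.56/120.97 = 3.77%.
April: labor force = 117.82 + 3.96 = 121.78; u = 3.96/121.78 = 3.25%.
Change = 3.25% − 3.77% = −0.52 pp.

The unemployment rate changed by −0.52 percentage points.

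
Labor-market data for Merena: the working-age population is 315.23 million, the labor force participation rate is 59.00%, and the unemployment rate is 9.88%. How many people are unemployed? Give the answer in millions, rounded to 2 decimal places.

Labor force = 0.5900 × 315.23 = 185.99 million.
Unemployed = 0.0988 × 185.99 ≈ 18.38 million.

About 18.38 million are unemployed.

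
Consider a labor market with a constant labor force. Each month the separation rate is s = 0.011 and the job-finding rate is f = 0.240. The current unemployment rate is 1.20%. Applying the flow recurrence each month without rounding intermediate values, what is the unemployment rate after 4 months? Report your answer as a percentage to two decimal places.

Unemployment rate after four months ≈ 3.38%.

With a fixed labor force, u_{t+1} = u_t + s·(1−u_t) − f·u_t = u_t·(1−s−f) + s.
Here 1−s−f = 0.749 and s = 0.011.
u_1 = 0.012000 × 0.749 + 0.011 = 0.019988.
u_2 = 0.019988 × 0.749 + 0.011 = 0.025971.
u_3 = 0.025971 × 0.749 + 0.011 = 0.030452.
u_4 = 0.030452 × 0.749 + 0.011 = 0.033809.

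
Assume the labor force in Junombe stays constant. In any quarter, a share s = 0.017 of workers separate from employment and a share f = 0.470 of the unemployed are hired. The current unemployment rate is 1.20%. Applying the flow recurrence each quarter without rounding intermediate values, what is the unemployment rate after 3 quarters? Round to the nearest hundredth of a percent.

With a fixed labor force, u_{t+1} = u_t + s·(1−u_t) − f·u_t = u_t·(1−s−f) + s.
Here 1−s−f = 0.513 and s = 0.017.
u_1 = 0.012000 × 0.513 + 0.017 = 0.023156.
u_2 = 0.023156 × 0.513 + 0.017 = 0.028879.
u_3 = 0.028879 × 0.513 + 0.017 = 0.031815.

Unemployment rate after three quarters ≈ 3.18%.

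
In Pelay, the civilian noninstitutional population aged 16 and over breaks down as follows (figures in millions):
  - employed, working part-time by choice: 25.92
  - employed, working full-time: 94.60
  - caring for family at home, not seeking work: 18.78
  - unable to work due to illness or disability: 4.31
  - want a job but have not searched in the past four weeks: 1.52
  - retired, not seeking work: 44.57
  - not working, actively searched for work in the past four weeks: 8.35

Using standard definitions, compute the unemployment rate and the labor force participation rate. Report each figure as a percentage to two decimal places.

Employed = 25.92 + 94.60 = 120.52 million.
Unemployed = 8.35 million.
Labor force = 120.52 + 8.35 = 128.87 million.
Not in labor force = 18.78 + 4.31 + 1.52 + 44.57 = 69.18 million (those not working and not actively searching are outside the labor force — including those who want a job but have given up searching).
Civilian working-age population = 128.87 + 69.18 = 198.05 million.
Unemployment rate = 8.35 / 128.87 = 6.48%.
Labor force participation rate = 128.87 / 198.05 = 65.07%.

Unemployment rate ≈ 6.48%; labor force participation rate ≈ 65.07%.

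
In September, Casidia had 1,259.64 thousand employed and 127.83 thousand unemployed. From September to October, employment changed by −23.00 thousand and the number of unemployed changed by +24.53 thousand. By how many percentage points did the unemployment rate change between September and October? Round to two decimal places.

September: labor force = 1,259.64 + 127.83 = 1,387.47; u = 127.83/1,387.47 = 9.21%.
October: labor force = 1,236.64 + 152.36 = 1,389.00; u = 152.36/1,389.00 = 10.97%.
Change = 10.97% − 9.21% = +1.76 pp.

The unemployment rate changed by +1.76 percentage points.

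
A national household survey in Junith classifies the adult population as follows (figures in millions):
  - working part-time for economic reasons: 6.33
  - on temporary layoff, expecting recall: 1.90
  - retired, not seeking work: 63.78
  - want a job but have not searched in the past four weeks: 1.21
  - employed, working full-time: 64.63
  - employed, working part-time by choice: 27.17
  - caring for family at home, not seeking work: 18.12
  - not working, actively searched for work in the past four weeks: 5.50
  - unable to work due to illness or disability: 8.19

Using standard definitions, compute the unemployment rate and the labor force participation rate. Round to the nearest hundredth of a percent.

Unemployment rate ≈ 7.01%; labor force participation rate ≈ 53.61%.

Employed = 6.33 + 64.63 + 27.17 = 98.13 million (anyone who worked, including part-time for economic reasons, counts as employed).
Unemployed = 1.90 + 5.50 = 7.40 million (jobless and actively searching, or on temporary layoff).
Labor force = 98.13 + 7.40 = 105.53 million.
Not in labor force = 63.78 + 1.21 + 18.12 + 8.19 = 91.30 million (those not working and not actively searching are outside the labor force — including those who want a job but have given up searching).
Civilian working-age population = 105.53 + 91.30 = 196.83 million.
Unemployment rate = 7.40 / 105.53 = 7.01%.
Labor force participation rate = 105.53 / 196.83 = 53.61%.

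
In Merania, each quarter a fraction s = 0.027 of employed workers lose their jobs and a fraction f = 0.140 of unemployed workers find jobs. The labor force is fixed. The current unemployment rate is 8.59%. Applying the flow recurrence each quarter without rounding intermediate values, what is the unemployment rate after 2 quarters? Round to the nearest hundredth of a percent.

Unemployment rate after two quarters ≈ 10.91%.

With a fixed labor force, u_{t+1} = u_t + s·(1−u_t) − f·u_t = u_t·(1−s−f) + s.
Here 1−s−f = 0.833 and s = 0.027.
u_1 = 0.085900 × 0.833 + 0.027 = 0.098555.
u_2 = 0.098555 × 0.833 + 0.027 = 0.109096.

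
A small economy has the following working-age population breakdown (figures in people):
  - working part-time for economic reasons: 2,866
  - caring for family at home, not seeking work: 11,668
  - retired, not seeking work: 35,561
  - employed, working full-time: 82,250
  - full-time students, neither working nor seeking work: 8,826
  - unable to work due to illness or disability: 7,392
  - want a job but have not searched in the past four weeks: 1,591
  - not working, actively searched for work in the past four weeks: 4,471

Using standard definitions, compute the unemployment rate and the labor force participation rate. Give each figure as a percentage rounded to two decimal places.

Employed = 2,866 + 82,250 = 85,116 (anyone who worked, including part-time for economic reasons, counts as employed).
Unemployed = 4,471.
Labor force = 85,116 + 4,471 = 89,587.
Not in labor force = 11,668 + 35,561 + 8,826 + 7,392 + 1,591 = 65,038 (those not working and not actively searching are outside the labor force — including those who want a job but have given up searching).
Civilian working-age population = 89,587 + 65,038 = 154,625.
Unemployment rate = 4,471 / 89,587 = 4.99%.
Labor force participation rate = 89,587 / 154,625 = 57.94%.

Unemployment rate ≈ 4.99%; labor force participation rate ≈ 57.94%.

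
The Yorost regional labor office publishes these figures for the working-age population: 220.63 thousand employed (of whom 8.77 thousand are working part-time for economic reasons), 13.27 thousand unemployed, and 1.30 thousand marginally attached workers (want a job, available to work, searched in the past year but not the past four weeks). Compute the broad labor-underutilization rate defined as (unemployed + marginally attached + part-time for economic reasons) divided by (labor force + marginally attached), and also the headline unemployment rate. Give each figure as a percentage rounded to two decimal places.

Broad underutilization rate ≈ 9.92%; headline unemployment rate ≈ 5.67%.

Labor force = 220.63 + 13.27 = 233.90 thousand.
Numerator = 13.27 + 1.30 + 8.77 = 23.34 thousand.
Denominator = 233.90 + 1.30 = 235.20 thousand.
Broad rate = 23.34 / 235.20 = 9.92%.
Headline unemployment rate = 13.27 / 233.90 = 5.67%.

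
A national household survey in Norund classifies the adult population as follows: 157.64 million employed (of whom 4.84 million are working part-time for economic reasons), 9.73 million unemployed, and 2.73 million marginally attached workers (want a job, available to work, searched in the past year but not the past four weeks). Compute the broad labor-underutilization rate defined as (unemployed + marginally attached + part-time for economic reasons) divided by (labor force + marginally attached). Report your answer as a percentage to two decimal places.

Labor force = 157.64 + 9.73 = 167.37 million.
Numerator = 9.73 + 2.73 + 4.84 = 17.30 million.
Denominator = 167.37 + 2.73 = 170.10 million.
Broad rate = 17.30 / 170.10 = 10.17%.

Broad underutilization rate ≈ 10.17%.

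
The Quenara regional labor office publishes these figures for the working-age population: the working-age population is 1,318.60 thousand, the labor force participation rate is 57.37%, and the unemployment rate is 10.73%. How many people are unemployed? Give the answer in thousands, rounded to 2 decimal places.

Labor force = 0.5737 × 1,318.60 = 756.48 thousand.
Unemployed = 0.1073 × 756.48 ≈ 81.17 thousand.

About 81.17 thousand are unemployed.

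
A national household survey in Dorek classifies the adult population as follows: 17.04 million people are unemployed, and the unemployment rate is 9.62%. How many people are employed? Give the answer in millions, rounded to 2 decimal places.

About 160.09 million are employed.

Labor force = U / u = 17.04 / 0.0962 ≈ 177.13 million.
Employed = labor force − unemployed = 177.13 − 17.04 = 160.09 million.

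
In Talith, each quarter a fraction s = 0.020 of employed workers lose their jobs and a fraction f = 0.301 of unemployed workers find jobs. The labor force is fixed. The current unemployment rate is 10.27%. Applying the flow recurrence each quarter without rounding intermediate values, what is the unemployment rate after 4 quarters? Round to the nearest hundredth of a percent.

Unemployment rate after four quarters ≈ 7.09%.

With a fixed labor force, u_{t+1} = u_t + s·(1−u_t) − f·u_t = u_t·(1−s−f) + s.
Here 1−s−f = 0.679 and s = 0.020.
u_1 = 0.102700 × 0.679 + 0.020 = 0.089733.
u_2 = 0.089733 × 0.679 + 0.020 = 0.080929.
u_3 = 0.080929 × 0.679 + 0.020 = 0.074951.
u_4 = 0.074951 × 0.679 + 0.020 = 0.070892.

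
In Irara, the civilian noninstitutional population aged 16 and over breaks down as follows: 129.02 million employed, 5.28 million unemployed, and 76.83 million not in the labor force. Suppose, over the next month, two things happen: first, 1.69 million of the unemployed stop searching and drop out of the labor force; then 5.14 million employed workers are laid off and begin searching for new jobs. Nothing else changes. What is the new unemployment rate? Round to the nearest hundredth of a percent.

Initially, labor force = 129.02 + 5.28 = 134.30 million, so u = 5.28/134.30 = 3.93%.
After the first change, unemployed and labor force both fall by 1.69 → E = 129.02, U = 3.59, labor force = 132.61 million.
After the second change, employed falls and unemployed rises by 5.14; labor force unchanged → E = 123.88, U = 8.73, labor force = 132.61 million.
New unemployment rate = 8.73 / 132.61 = 6.58%.

New unemployment rate ≈ 6.58%.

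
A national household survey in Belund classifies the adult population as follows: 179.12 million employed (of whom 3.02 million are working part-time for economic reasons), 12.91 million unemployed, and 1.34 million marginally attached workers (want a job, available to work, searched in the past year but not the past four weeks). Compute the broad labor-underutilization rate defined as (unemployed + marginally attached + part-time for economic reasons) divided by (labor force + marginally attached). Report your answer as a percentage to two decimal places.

Labor force = 179.12 + 12.91 = 192.03 million.
Numerator = 12.91 + 1.34 + 3.02 = 17.27 million.
Denominator = 192.03 + 1.34 = 193.37 million.
Broad rate = 17.27 / 193.37 = 8.93%.

Broad underutilization rate ≈ 8.93%.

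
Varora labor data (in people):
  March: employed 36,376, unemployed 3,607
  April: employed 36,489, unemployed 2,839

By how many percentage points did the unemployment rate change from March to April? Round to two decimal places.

The unemployment rate changed by −1.80 percentage points.

March: labor force = 36,376 + 3,607 = 39,983; u = 3,607/39,983 = 9.02%.
April: labor force = 36,489 + 2,839 = 39,328; u = 2,839/39,328 = 7.22%.
Change = 7.22% − 9.02% = −1.80 pp.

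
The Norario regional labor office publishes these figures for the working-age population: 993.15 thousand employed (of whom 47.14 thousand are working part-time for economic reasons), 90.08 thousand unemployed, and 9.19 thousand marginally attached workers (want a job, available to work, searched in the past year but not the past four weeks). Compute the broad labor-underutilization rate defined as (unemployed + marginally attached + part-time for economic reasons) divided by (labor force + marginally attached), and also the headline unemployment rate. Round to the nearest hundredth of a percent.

Labor force = 993.15 + 90.08 = 1,083.23 thousand.
Numerator = 90.08 + 9.19 + 47.14 = 146.41 thousand.
Denominator = 1,083.23 + 9.19 = 1,092.42 thousand.
Broad rate = 146.41 / 1,092.42 = 13.40%.
Headline unemployment rate = 90.08 / 1,083.23 = 8.32%.

Broad underutilization rate ≈ 13.40%; headline unemployment rate ≈ 8.32%.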